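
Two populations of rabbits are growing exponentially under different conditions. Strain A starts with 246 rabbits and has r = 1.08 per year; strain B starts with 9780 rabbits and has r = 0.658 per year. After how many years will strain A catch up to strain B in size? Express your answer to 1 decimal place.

8.7 years

Set 246·e^(1.08t) = 9780·e^(0.658t).
e^((1.08 − 0.658)t) = 9780/246 → e^(0.422·t) = 39.756.
0.422·t = ln(39.756) = 3.6828, so t = 3.6828/0.422 = 8.7269.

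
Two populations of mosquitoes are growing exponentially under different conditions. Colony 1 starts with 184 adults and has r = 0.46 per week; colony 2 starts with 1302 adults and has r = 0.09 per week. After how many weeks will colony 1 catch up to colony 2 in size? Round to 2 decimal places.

Set 184·e^(0.46t) = 1302·e^(0.09t).
e^((0.46 − 0.09)t) = 1302/184 → e^(0.37·t) = 7.0761.
0.37·t = ln(7.0761) = 1.9567, so t = 1.9567/0.37 = 5.2884.

5.29 weeks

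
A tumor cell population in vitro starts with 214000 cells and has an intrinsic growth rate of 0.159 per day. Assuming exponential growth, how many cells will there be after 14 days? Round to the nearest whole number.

1982227 cells

N(t) = N₀·e^(rt) = 214000 × e^(0.159×14) = 214000 × e^2.226.
e^2.226 ≈ 9.2627, so N ≈ 214000 × 9.2627 = 1.982227×10^6.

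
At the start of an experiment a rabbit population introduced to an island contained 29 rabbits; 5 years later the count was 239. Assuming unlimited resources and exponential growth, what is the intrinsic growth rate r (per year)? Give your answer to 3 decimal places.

0.422 per year

From N(t) = N₀·e^(rt): e^(r·5) = 239/29 = 8.2414.
r·5 = ln(8.2414) = 2.1092, so r = 2.1092/5 = 0.42183.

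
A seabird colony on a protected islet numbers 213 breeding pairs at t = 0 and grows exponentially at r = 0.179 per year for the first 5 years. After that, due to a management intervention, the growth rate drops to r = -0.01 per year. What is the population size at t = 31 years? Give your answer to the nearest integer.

Phase 1: N(5) = 213·e^(0.179×5) = 213·e^0.895 = 521.283.
Phase 2 runs for 31 − 5 = 26 years at r = -0.01.
N(31) = 521.283·e^(-0.01×26) = 521.283·e^-0.26 = 401.936.

402 breeding pairs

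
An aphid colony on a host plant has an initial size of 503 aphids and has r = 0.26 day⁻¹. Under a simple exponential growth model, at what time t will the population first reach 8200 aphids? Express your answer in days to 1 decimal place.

Set N₀·e^(rt) = 8200: e^(0.26·t) = 8200/503 = 16.302.
0.26·t = ln(16.302) = 2.7913, so t = 2.7913/0.26 = 10.736.

10.7 days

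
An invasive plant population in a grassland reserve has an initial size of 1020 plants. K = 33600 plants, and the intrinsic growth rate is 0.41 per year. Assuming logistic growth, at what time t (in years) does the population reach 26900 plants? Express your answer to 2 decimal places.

11.84 years

A = (K − N₀)/N₀ = (33600 − 1020)/1020 = 31.941.
Solve 33600/(1 + 31.941·e^(−0.41t)) = 26900: 1 + 31.941·e^(−0.41t) = 1.2491, so e^(−0.41t) = 0.00779779.
−0.41·t = ln(0.00779779) = -4.8539, so t = 4.8539/0.41 = 11.839.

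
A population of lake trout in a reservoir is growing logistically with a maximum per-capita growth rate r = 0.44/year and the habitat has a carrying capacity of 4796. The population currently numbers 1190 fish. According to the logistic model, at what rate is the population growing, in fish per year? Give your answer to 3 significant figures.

394 fish per year

dN/dt = rN(1 − N/K) = 0.44 × 1190 × (1 − 1190/4796).
1 − 1190/4796 = 0.75188; dN/dt = 0.44 × 1190 × 0.75188 = 393.68.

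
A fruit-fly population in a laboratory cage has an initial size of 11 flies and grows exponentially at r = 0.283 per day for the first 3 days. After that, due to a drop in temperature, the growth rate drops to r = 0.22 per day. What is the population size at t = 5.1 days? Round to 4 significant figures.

Phase 1: N(3) = 11·e^(0.283×3) = 11·e^0.849 = 25.7104.
Phase 2 runs for 5.1 − 3 = 2.1 days at r = 0.22.
N(5.1) = 25.7104·e^(0.22×2.1) = 25.7104·e^0.462 = 40.8087.

40.81 flies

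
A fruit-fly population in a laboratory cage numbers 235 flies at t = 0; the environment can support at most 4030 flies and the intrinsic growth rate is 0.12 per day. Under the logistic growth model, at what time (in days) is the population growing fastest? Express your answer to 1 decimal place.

23.2 days

Logistic growth is fastest at N = K/2 = 2015.
A = (K − N₀)/N₀ = 16.149. Set K/(1 + A·e^(−rt)) = K/2 → A·e^(−rt) = 1.
e^(−0.12t) = 1/16.149 = 0.0619236, so t = ln(16.149)/0.12 = 2.7819/0.12 = 23.182.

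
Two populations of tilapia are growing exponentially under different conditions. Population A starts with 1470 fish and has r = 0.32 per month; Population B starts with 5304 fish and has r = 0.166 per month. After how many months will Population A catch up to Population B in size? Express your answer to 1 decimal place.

Set 1470·e^(0.32t) = 5304·e^(0.166t).
e^((0.32 − 0.166)t) = 5304/1470 → e^(0.154·t) = 3.6082.
0.154·t = ln(3.6082) = 1.2832, so t = 1.2832/0.154 = 8.3325.

8.3 months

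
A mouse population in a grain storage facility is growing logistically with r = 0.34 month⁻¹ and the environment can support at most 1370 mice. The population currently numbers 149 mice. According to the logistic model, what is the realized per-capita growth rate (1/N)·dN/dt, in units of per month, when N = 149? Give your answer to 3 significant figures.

(1/N)·dN/dt = r(1 − N/K) = 0.34 × (1 − 149/1370).
= 0.34 × 0.89124 = 0.30302.

0.303 per month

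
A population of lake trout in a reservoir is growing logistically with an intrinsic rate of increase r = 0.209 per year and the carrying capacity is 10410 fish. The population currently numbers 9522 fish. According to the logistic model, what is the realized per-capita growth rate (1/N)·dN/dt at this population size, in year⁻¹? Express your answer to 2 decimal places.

0.02 per year

(1/N)·dN/dt = r(1 − N/K) = 0.209 × (1 − 9522/10410).
= 0.209 × 0.085303 = 0.017828.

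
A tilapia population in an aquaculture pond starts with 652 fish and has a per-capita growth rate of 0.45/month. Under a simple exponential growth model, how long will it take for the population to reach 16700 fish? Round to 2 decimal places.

7.21 months

Set N₀·e^(rt) = 16700: e^(0.45·t) = 16700/652 = 25.613.
0.45·t = ln(25.613) = 3.2431, so t = 3.2431/0.45 = 7.2069.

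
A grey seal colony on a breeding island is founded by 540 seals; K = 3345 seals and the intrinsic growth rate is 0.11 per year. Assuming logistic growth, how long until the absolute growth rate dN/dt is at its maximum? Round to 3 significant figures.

15.0 years

Logistic growth is fastest at N = K/2 = 1672.5.
A = (K − N₀)/N₀ = 5.1944. Set K/(1 + A·e^(−rt)) = K/2 → A·e^(−rt) = 1.
e^(−0.11t) = 1/5.1944 = 0.192513, so t = ln(5.1944)/0.11 = 1.6476/0.11 = 14.978.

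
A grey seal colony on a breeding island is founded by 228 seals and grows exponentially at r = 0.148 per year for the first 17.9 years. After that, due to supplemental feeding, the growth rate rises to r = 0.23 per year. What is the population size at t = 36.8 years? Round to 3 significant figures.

249000 seals

Phase 1: N(17.9) = 228·e^(0.148×17.9) = 228·e^2.649 = 3224.54.
Phase 2 runs for 36.8 − 17.9 = 18.9 years at r = 0.23.
N(36.8) = 3224.54·e^(0.23×18.9) = 3224.54·e^4.347 = 249084.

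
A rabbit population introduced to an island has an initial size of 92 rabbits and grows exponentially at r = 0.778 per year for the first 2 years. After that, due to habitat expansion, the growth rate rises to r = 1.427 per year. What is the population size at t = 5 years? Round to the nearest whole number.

31533 rabbits

Phase 1: N(2) = 92·e^(0.778×2) = 92·e^1.556 = 436.064.
Phase 2 runs for 5 − 2 = 3 years at r = 1.427.
N(5) = 436.064·e^(1.427×3) = 436.064·e^4.281 = 31533.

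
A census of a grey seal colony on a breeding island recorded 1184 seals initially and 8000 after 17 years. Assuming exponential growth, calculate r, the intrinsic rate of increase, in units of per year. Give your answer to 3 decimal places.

0.112 per year

From N(t) = N₀·e^(rt): e^(r·17) = 8000/1184 = 6.7568.
r·17 = ln(6.7568) = 1.9105, so r = 1.9105/17 = 0.11238.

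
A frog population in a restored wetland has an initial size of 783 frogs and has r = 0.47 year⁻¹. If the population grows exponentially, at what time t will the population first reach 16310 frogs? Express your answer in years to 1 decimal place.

Set N₀·e^(rt) = 16310: e^(0.47·t) = 16310/783 = 20.83.
0.47·t = ln(20.83) = 3.0364, so t = 3.0364/0.47 = 6.4604.

6.5 years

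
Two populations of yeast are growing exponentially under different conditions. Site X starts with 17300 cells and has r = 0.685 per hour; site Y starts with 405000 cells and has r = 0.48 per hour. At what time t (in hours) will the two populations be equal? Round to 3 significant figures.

15.4 hours

Set 17300·e^(0.685t) = 405000·e^(0.48t).
e^((0.685 − 0.48)t) = 405000/17300 → e^(0.205·t) = 23.41.
0.205·t = ln(23.41) = 3.1532, so t = 3.1532/0.205 = 15.381.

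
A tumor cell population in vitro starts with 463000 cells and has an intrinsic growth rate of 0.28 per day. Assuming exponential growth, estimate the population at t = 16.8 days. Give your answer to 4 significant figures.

51110000 cells

N(t) = N₀·e^(rt) = 463000 × e^(0.28×16.8) = 463000 × e^4.704.
e^4.704 ≈ 110.39, so N ≈ 463000 × 110.39 = 5.110957×10^7.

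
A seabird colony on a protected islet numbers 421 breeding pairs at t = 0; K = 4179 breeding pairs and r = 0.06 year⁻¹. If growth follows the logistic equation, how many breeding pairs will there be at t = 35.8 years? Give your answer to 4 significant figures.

2047 breeding pairs

A = (K − N₀)/N₀ = (4179 − 421)/421 = 8.9264.
N(t) = K/(1 + A·e^(−rt)) = 4179/(1 + 8.9264×e^(−0.06×35.8)).
e^(−2.148) = 0.11672; denominator = 1 + 8.9264×0.11672 = 2.0419.
N = 4179/2.0419 = 2046.66.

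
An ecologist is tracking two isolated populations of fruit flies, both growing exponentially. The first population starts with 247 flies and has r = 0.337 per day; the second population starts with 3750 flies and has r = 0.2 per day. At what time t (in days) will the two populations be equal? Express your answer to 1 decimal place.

Set 247·e^(0.337t) = 3750·e^(0.2t).
e^((0.337 − 0.2)t) = 3750/247 → e^(0.137·t) = 15.182.
0.137·t = ln(15.182) = 2.7201, so t = 2.7201/0.137 = 19.855.

19.9 days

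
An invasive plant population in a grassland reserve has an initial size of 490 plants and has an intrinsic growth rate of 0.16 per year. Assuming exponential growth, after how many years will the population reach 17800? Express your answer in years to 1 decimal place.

22.5 years

Set N₀·e^(rt) = 17800: e^(0.16·t) = 17800/490 = 36.327.
0.16·t = ln(36.327) = 3.5925, so t = 3.5925/0.16 = 22.453.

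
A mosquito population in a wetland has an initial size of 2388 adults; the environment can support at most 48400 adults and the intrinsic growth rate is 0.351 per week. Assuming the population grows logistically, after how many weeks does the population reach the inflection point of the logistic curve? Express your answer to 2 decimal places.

8.43 weeks

Logistic growth is fastest at N = K/2 = 24200.
A = (K − N₀)/N₀ = 19.268. Set K/(1 + A·e^(−rt)) = K/2 → A·e^(−rt) = 1.
e^(−0.351t) = 1/19.268 = 0.0518995, so t = ln(19.268)/0.351 = 2.9584/0.351 = 8.4286.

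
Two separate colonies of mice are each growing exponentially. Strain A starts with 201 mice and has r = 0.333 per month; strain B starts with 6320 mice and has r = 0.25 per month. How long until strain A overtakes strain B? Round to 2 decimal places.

Set 201·e^(0.333t) = 6320·e^(0.25t).
e^((0.333 − 0.25)t) = 6320/201 → e^(0.083·t) = 31.443.
0.083·t = ln(31.443) = 3.4482, so t = 3.4482/0.083 = 41.544.

41.54 months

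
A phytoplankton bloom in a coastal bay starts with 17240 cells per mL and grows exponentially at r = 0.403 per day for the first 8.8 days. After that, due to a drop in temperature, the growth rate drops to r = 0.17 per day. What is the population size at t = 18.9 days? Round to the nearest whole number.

3329683 cells per mL

Phase 1: N(8.8) = 17240·e^(0.403×8.8) = 17240·e^3.546 = 598025.
Phase 2 runs for 18.9 − 8.8 = 10.1 days at r = 0.17.
N(18.9) = 598025·e^(0.17×10.1) = 598025·e^1.717 = 3.329683×10^6.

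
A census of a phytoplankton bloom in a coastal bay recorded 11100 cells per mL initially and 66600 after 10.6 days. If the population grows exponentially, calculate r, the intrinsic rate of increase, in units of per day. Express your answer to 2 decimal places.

From N(t) = N₀·e^(rt): e^(r·10.6) = 66600/11100 = 6.
r·10.6 = ln(6) = 1.7918, so r = 1.7918/10.6 = 0.16903.

0.17 per day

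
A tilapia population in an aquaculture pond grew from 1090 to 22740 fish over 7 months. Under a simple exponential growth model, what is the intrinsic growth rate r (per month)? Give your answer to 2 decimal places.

From N(t) = N₀·e^(rt): e^(r·7) = 22740/1090 = 20.862.
r·7 = ln(20.862) = 3.0379, so r = 3.0379/7 = 0.43399.

0.43 per month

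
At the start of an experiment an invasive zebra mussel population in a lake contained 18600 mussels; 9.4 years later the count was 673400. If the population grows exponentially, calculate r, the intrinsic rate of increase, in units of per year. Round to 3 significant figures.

From N(t) = N₀·e^(rt): e^(r·9.4) = 673400/18600 = 36.204.
r·9.4 = ln(36.204) = 3.5892, so r = 3.5892/9.4 = 0.38183.

0.382 per year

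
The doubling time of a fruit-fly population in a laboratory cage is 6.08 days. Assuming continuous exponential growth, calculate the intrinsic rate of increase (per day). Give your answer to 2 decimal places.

r = ln(2)/t_d = 0.6931/6.08 = 0.114.

0.11 per day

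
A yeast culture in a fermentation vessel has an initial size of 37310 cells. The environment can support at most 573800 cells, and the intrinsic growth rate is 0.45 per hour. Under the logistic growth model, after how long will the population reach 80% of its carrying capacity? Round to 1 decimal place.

9.0 hours

A = (K − N₀)/N₀ = (573800 − 37310)/37310 = 14.379.
Solve 573800/(1 + 14.379·e^(−0.45t)) = 459040: 1 + 14.379·e^(−0.45t) = 1.25, so e^(−0.45t) = 0.0173862.
−0.45·t = ln(0.0173862) = -4.0521, so t = 4.0521/0.45 = 9.0046.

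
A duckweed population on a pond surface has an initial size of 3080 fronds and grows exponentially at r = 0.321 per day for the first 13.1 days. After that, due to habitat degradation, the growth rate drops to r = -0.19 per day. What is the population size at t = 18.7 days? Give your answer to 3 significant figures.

71200 fronds

Phase 1: N(13.1) = 3080·e^(0.321×13.1) = 3080·e^4.205 = 206444.
Phase 2 runs for 18.7 − 13.1 = 5.6 days at r = -0.19.
N(18.7) = 206444·e^(-0.19×5.6) = 206444·e^-1.064 = 71238.2.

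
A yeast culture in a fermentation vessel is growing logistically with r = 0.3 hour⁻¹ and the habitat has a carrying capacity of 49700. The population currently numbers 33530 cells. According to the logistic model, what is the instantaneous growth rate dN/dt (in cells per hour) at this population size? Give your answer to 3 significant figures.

3270 cells per hour

dN/dt = rN(1 − N/K) = 0.3 × 33530 × (1 − 33530/49700).
1 − 33530/49700 = 0.32535; dN/dt = 0.3 × 33530 × 0.32535 = 3272.7.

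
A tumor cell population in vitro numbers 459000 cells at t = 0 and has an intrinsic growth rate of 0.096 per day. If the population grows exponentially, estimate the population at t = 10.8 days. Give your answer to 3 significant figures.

1290000 cells

N(t) = N₀·e^(rt) = 459000 × e^(0.096×10.8) = 459000 × e^1.037.
e^1.037 ≈ 2.8202, so N ≈ 459000 × 2.8202 = 1.294462×10^6.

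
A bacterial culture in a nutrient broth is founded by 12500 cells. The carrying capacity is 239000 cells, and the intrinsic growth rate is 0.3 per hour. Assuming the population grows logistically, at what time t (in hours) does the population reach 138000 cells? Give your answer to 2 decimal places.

A = (K − N₀)/N₀ = (239000 − 12500)/12500 = 18.12.
Solve 239000/(1 + 18.12·e^(−0.3t)) = 138000: 1 + 18.12·e^(−0.3t) = 1.7319, so e^(−0.3t) = 0.040391.
−0.3·t = ln(0.040391) = -3.2091, so t = 3.2091/0.3 = 10.697.

10.70 hours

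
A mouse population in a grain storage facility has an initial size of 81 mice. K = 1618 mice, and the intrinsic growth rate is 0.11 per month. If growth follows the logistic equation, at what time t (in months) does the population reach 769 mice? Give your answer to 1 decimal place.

A = (K − N₀)/N₀ = (1618 − 81)/81 = 18.975.
Solve 1618/(1 + 18.975·e^(−0.11t)) = 769: 1 + 18.975·e^(−0.11t) = 2.104, so e^(−0.11t) = 0.0581825.
−0.11·t = ln(0.0581825) = -2.8442, so t = 2.8442/0.11 = 25.856.

25.9 months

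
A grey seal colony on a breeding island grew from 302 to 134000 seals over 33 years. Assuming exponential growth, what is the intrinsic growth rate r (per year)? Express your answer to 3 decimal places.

From N(t) = N₀·e^(rt): e^(r·33) = 134000/302 = 443.71.
r·33 = ln(443.71) = 6.0952, so r = 6.0952/33 = 0.1847.

0.185 per year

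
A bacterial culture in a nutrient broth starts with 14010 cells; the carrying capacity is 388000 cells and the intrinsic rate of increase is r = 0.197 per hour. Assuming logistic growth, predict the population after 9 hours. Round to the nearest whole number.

A = (K − N₀)/N₀ = (388000 − 14010)/14010 = 26.695.
N(t) = K/(1 + A·e^(−rt)) = 388000/(1 + 26.695×e^(−0.197×9)).
e^(−1.773) = 0.16982; denominator = 1 + 26.695×0.16982 = 5.5333.
N = 388000/5.5333 = 70120.5.

70120 cells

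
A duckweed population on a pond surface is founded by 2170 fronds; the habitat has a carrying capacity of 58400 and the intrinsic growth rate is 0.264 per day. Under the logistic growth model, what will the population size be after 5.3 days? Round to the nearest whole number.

7897 fronds

A = (K − N₀)/N₀ = (58400 − 2170)/2170 = 25.912.
N(t) = K/(1 + A·e^(−rt)) = 58400/(1 + 25.912×e^(−0.264×5.3)).
e^(−1.399) = 0.24679; denominator = 1 + 25.912×0.24679 = 7.395.
N = 58400/7.395 = 7897.18.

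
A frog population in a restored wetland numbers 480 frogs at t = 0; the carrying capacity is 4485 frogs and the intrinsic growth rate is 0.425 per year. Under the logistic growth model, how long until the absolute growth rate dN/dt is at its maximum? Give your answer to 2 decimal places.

4.99 years

Logistic growth is fastest at N = K/2 = 2242.5.
A = (K − N₀)/N₀ = 8.3438. Set K/(1 + A·e^(−rt)) = K/2 → A·e^(−rt) = 1.
e^(−0.425t) = 1/8.3438 = 0.11985, so t = ln(8.3438)/0.425 = 2.1215/0.425 = 4.9918.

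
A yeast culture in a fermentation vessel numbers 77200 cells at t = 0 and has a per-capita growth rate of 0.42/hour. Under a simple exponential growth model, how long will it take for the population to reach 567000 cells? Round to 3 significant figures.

4.75 hours

Set N₀·e^(rt) = 567000: e^(0.42·t) = 567000/77200 = 7.3446.
0.42·t = ln(7.3446) = 1.994, so t = 1.994/0.42 = 4.7475.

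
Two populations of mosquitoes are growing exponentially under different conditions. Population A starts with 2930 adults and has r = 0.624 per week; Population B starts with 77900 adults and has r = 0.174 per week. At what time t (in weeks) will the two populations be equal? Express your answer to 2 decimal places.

7.29 weeks

Set 2930·e^(0.624t) = 77900·e^(0.174t).
e^((0.624 − 0.174)t) = 77900/2930 → e^(0.45·t) = 26.587.
0.45·t = ln(26.587) = 3.2804, so t = 3.2804/0.45 = 7.2898.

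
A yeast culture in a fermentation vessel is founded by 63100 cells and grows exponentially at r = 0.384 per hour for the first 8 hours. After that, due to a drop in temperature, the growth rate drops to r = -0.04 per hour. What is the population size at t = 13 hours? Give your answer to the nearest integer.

Phase 1: N(8) = 63100·e^(0.384×8) = 63100·e^3.072 = 1.362015×10^6.
Phase 2 runs for 13 − 8 = 5 hours at r = -0.04.
N(13) = 1.362015×10^6·e^(-0.04×5) = 1.362015×10^6·e^-0.2 = 1.115124×10^6.

1115124 cells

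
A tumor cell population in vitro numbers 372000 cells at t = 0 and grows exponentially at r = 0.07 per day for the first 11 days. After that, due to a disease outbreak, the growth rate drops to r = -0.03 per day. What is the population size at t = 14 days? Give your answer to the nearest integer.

Phase 1: N(11) = 372000·e^(0.07×11) = 372000·e^0.77 = 803433.
Phase 2 runs for 14 − 11 = 3 days at r = -0.03.
N(14) = 803433·e^(-0.03×3) = 803433·e^-0.09 = 734283.

734283 cells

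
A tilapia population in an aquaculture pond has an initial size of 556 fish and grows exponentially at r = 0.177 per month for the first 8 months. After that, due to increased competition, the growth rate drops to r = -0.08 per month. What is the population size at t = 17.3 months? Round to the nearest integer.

1089 fish

Phase 1: N(8) = 556·e^(0.177×8) = 556·e^1.416 = 2291.06.
Phase 2 runs for 17.3 − 8 = 9.3 months at r = -0.08.
N(17.3) = 2291.06·e^(-0.08×9.3) = 2291.06·e^-0.744 = 1088.73.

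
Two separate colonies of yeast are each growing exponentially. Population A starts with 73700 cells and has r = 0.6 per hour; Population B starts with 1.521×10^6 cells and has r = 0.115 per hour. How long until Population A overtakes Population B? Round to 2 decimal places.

Set 73700·e^(0.6t) = 1.521×10^6·e^(0.115t).
e^((0.6 − 0.115)t) = 1.521×10^6/73700 → e^(0.485·t) = 20.638.
0.485·t = ln(20.638) = 3.0271, so t = 3.0271/0.485 = 6.2415.

6.24 hours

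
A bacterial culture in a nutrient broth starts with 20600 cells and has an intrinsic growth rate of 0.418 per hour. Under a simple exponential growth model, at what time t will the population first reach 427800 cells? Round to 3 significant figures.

7.26 hours

Set N₀·e^(rt) = 427800: e^(0.418·t) = 427800/20600 = 20.767.
0.418·t = ln(20.767) = 3.0334, so t = 3.0334/0.418 = 7.2569.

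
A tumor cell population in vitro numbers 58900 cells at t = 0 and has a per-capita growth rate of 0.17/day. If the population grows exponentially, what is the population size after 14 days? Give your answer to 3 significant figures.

N(t) = N₀·e^(rt) = 58900 × e^(0.17×14) = 58900 × e^2.38.
e^2.38 ≈ 10.805, so N ≈ 58900 × 10.805 = 636409.

636000 cells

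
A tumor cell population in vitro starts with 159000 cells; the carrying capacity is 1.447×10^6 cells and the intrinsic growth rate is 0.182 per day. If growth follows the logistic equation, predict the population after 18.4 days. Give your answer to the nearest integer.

A = (K − N₀)/N₀ = (1.447×10^6 − 159000)/159000 = 8.1006.
N(t) = K/(1 + A·e^(−rt)) = 1.447×10^6/(1 + 8.1006×e^(−0.182×18.4)).
e^(−3.349) = 0.035126; denominator = 1 + 8.1006×0.035126 = 1.2845.
N = 1.447×10^6/1.2845 = 1.126468×10^6.

1126468 cells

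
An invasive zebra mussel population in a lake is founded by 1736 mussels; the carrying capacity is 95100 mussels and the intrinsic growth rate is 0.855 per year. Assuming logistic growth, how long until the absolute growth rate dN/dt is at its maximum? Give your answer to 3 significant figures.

4.66 years

Logistic growth is fastest at N = K/2 = 47550.
A = (K − N₀)/N₀ = 53.781. Set K/(1 + A·e^(−rt)) = K/2 → A·e^(−rt) = 1.
e^(−0.855t) = 1/53.781 = 0.0185939, so t = ln(53.781)/0.855 = 3.9849/0.855 = 4.6607.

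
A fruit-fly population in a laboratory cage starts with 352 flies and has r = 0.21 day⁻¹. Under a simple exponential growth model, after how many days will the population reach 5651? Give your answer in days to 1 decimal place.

Set N₀·e^(rt) = 5651: e^(0.21·t) = 5651/352 = 16.054.
0.21·t = ln(16.054) = 2.776, so t = 2.776/0.21 = 13.219.

13.2 days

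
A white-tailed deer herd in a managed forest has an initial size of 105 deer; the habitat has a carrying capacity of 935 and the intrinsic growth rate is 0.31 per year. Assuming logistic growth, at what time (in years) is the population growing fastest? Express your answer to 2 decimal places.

6.67 years

Logistic growth is fastest at N = K/2 = 467.5.
A = (K − N₀)/N₀ = 7.9048. Set K/(1 + A·e^(−rt)) = K/2 → A·e^(−rt) = 1.
e^(−0.31t) = 1/7.9048 = 0.126506, so t = ln(7.9048)/0.31 = 2.0675/0.31 = 6.6692.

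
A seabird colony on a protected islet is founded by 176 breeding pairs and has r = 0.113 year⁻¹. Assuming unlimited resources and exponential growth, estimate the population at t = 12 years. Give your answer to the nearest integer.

683 breeding pairs

N(t) = N₀·e^(rt) = 176 × e^(0.113×12) = 176 × e^1.356.
e^1.356 ≈ 3.8806, so N ≈ 176 × 3.8806 = 682.993.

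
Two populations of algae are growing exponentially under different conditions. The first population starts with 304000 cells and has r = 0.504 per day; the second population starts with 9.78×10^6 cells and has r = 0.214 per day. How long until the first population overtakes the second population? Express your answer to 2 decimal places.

Set 304000·e^(0.504t) = 9.78×10^6·e^(0.214t).
e^((0.504 − 0.214)t) = 9.78×10^6/304000 → e^(0.29·t) = 32.171.
0.29·t = ln(32.171) = 3.4711, so t = 3.4711/0.29 = 11.969.

11.97 days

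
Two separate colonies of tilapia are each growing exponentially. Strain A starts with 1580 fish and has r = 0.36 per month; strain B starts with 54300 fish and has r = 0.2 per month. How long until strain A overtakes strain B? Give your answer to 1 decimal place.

Set 1580·e^(0.36t) = 54300·e^(0.2t).
e^((0.36 − 0.2)t) = 54300/1580 → e^(0.16·t) = 34.367.
0.16·t = ln(34.367) = 3.5371, so t = 3.5371/0.16 = 22.107.

22.1 months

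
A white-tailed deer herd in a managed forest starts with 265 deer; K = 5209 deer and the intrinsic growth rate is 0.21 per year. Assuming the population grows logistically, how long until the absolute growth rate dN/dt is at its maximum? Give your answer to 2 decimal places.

13.93 years

Logistic growth is fastest at N = K/2 = 2604.5.
A = (K − N₀)/N₀ = 18.657. Set K/(1 + A·e^(−rt)) = K/2 → A·e^(−rt) = 1.
e^(−0.21t) = 1/18.657 = 0.0536003, so t = ln(18.657)/0.21 = 2.9262/0.21 = 13.934.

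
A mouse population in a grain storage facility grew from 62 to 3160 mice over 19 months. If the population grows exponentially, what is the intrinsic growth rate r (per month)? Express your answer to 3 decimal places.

From N(t) = N₀·e^(rt): e^(r·19) = 3160/62 = 50.968.
r·19 = ln(50.968) = 3.9312, so r = 3.9312/19 = 0.2069.

0.207 per month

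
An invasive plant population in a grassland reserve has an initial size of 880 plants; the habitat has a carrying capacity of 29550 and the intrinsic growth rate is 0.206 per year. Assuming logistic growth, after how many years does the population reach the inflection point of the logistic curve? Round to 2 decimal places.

Logistic growth is fastest at N = K/2 = 14775.
A = (K − N₀)/N₀ = 32.58. Set K/(1 + A·e^(−rt)) = K/2 → A·e^(−rt) = 1.
e^(−0.206t) = 1/32.58 = 0.0306941, so t = ln(32.58)/0.206 = 3.4837/0.206 = 16.911.

16.91 years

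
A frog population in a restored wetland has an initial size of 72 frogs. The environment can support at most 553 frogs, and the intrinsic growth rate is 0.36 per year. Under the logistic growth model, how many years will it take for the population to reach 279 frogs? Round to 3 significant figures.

A = (K − N₀)/N₀ = (553 − 72)/72 = 6.6806.
Solve 553/(1 + 6.6806·e^(−0.36t)) = 279: 1 + 6.6806·e^(−0.36t) = 1.9821, so e^(−0.36t) = 0.147006.
−0.36·t = ln(0.147006) = -1.9173, so t = 1.9173/0.36 = 5.3258.

5.33 years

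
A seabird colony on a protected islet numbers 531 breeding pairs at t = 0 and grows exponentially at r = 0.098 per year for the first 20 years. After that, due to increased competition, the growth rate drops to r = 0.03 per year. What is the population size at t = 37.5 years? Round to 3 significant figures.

6370 breeding pairs

Phase 1: N(20) = 531·e^(0.098×20) = 531·e^1.96 = 3769.74.
Phase 2 runs for 37.5 − 20 = 17.5 years at r = 0.03.
N(37.5) = 3769.74·e^(0.03×17.5) = 3769.74·e^0.525 = 6372.59.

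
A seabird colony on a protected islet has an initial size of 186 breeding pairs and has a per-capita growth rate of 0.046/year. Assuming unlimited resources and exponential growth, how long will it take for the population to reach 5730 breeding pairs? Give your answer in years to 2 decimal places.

Set N₀·e^(rt) = 5730: e^(0.046·t) = 5730/186 = 30.806.
0.046·t = ln(30.806) = 3.4277, so t = 3.4277/0.046 = 74.516.

74.52 years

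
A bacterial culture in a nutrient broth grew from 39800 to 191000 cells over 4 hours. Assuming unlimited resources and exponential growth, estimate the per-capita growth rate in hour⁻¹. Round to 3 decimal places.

From N(t) = N₀·e^(rt): e^(r·4) = 191000/39800 = 4.799.
r·4 = ln(4.799) = 1.5684, so r = 1.5684/4 = 0.3921.

0.392 per hour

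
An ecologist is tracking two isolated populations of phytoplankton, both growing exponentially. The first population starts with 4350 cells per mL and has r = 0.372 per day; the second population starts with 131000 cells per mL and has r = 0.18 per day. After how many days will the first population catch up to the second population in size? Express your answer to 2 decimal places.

Set 4350·e^(0.372t) = 131000·e^(0.18t).
e^((0.372 − 0.18)t) = 131000/4350 → e^(0.192·t) = 30.115.
0.192·t = ln(30.115) = 3.405, so t = 3.405/0.192 = 17.734.

17.73 days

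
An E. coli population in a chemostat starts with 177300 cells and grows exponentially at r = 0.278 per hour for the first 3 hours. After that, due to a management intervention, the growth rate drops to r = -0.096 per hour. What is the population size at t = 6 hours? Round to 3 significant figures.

306000 cells

Phase 1: N(3) = 177300·e^(0.278×3) = 177300·e^0.834 = 408235.
Phase 2 runs for 6 − 3 = 3 hours at r = -0.096.
N(6) = 408235·e^(-0.096×3) = 408235·e^-0.288 = 306079.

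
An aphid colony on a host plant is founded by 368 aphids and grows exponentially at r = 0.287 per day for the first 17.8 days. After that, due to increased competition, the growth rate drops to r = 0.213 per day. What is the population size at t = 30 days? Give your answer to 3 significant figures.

819000 aphids

Phase 1: N(17.8) = 368·e^(0.287×17.8) = 368·e^5.109 = 60881.4.
Phase 2 runs for 30 − 17.8 = 12.2 days at r = 0.213.
N(30) = 60881.4·e^(0.213×12.2) = 60881.4·e^2.599 = 818544.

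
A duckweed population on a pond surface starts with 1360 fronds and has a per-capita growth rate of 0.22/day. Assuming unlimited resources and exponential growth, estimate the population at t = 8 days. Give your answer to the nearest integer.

N(t) = N₀·e^(rt) = 1360 × e^(0.22×8) = 1360 × e^1.76.
e^1.76 ≈ 5.8124, so N ≈ 1360 × 5.8124 = 7904.91.

7905 fronds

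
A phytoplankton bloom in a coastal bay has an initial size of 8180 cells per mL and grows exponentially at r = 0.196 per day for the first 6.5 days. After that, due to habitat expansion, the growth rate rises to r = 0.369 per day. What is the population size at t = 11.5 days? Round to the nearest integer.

Phase 1: N(6.5) = 8180·e^(0.196×6.5) = 8180·e^1.274 = 29244.5.
Phase 2 runs for 11.5 − 6.5 = 5 days at r = 0.369.
N(11.5) = 29244.5·e^(0.369×5) = 29244.5·e^1.845 = 185062.

185062 cells per mL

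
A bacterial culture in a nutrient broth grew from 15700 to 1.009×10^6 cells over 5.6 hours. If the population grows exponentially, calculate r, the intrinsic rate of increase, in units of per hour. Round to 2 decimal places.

0.74 per hour

From N(t) = N₀·e^(rt): e^(r·5.6) = 1.009×10^6/15700 = 64.268.
r·5.6 = ln(64.268) = 4.1631, so r = 4.1631/5.6 = 0.7434.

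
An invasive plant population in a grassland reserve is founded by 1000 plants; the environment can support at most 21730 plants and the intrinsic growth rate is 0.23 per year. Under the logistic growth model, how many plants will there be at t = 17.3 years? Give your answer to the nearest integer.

15659 plants

A = (K − N₀)/N₀ = (21730 − 1000)/1000 = 20.73.
N(t) = K/(1 + A·e^(−rt)) = 21730/(1 + 20.73×e^(−0.23×17.3)).
e^(−3.979) = 0.018704; denominator = 1 + 20.73×0.018704 = 1.3877.
N = 21730/1.3877 = 15658.5.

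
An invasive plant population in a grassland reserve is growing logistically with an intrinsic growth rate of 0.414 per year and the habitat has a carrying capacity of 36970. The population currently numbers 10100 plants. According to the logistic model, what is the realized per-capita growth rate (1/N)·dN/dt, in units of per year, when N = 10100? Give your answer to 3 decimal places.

0.301 per year

(1/N)·dN/dt = r(1 − N/K) = 0.414 × (1 − 10100/36970).
= 0.414 × 0.72681 = 0.3009.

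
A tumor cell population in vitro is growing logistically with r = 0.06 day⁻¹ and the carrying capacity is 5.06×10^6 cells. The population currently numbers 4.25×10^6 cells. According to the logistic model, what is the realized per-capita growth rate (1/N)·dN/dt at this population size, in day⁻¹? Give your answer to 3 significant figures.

(1/N)·dN/dt = r(1 − N/K) = 0.06 × (1 − 4.25×10^6/5.06×10^6).
= 0.06 × 0.16008 = 0.0096047.

0.00960 per day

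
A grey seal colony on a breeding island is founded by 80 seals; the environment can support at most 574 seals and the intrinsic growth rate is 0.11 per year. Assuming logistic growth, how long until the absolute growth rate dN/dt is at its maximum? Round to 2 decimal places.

Logistic growth is fastest at N = K/2 = 287.
A = (K − N₀)/N₀ = 6.175. Set K/(1 + A·e^(−rt)) = K/2 → A·e^(−rt) = 1.
e^(−0.11t) = 1/6.175 = 0.161943, so t = ln(6.175)/0.11 = 1.8205/0.11 = 16.55.

16.55 years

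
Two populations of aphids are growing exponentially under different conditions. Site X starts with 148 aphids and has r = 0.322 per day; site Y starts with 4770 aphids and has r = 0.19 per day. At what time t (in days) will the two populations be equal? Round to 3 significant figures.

26.3 days

Set 148·e^(0.322t) = 4770·e^(0.19t).
e^((0.322 − 0.19)t) = 4770/148 → e^(0.132·t) = 32.23.
0.132·t = ln(32.23) = 3.4729, so t = 3.4729/0.132 = 26.31.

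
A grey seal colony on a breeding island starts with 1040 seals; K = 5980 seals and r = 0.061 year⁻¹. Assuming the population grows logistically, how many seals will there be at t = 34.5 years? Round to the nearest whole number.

A = (K − N₀)/N₀ = (5980 − 1040)/1040 = 4.75.
N(t) = K/(1 + A·e^(−rt)) = 5980/(1 + 4.75×e^(−0.061×34.5)).
e^(−2.104) = 0.12191; denominator = 1 + 4.75×0.12191 = 1.5791.
N = 5980/1.5791 = 3787.07.

3787 seals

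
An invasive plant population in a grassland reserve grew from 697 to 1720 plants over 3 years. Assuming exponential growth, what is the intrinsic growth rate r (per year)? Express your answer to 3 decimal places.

From N(t) = N₀·e^(rt): e^(r·3) = 1720/697 = 2.4677.
r·3 = ln(2.4677) = 0.90329, so r = 0.90329/3 = 0.3011.

0.301 per year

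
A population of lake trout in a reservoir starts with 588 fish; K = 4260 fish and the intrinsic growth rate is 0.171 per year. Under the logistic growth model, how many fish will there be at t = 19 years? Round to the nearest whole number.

3429 fish

A = (K − N₀)/N₀ = (4260 − 588)/588 = 6.2449.
N(t) = K/(1 + A·e^(−rt)) = 4260/(1 + 6.2449×e^(−0.171×19)).
e^(−3.249) = 0.038813; denominator = 1 + 6.2449×0.038813 = 1.2424.
N = 4260/1.2424 = 3428.89.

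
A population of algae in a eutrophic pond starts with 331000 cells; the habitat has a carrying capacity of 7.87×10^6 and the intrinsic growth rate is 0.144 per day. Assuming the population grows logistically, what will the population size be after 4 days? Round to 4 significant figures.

A = (K − N₀)/N₀ = (7.87×10^6 − 331000)/331000 = 22.776.
N(t) = K/(1 + A·e^(−rt)) = 7.87×10^6/(1 + 22.776×e^(−0.144×4)).
e^(−0.576) = 0.56214; denominator = 1 + 22.776×0.56214 = 13.804.
N = 7.87×10^6/13.804 = 570141.

570100 cells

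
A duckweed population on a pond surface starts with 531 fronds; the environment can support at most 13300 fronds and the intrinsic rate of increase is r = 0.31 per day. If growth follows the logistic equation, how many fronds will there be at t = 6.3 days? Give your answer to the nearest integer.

3015 fronds

A = (K − N₀)/N₀ = (13300 − 531)/531 = 24.047.
N(t) = K/(1 + A·e^(−rt)) = 13300/(1 + 24.047×e^(−0.31×6.3)).
e^(−1.953) = 0.14185; denominator = 1 + 24.047×0.14185 = 4.411.
N = 13300/4.411 = 3015.17.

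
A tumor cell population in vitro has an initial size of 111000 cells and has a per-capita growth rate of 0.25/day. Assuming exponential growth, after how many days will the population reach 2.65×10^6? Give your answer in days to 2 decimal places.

Set N₀·e^(rt) = 2.65×10^6: e^(0.25·t) = 2.65×10^6/111000 = 23.874.
0.25·t = ln(23.874) = 3.1728, so t = 3.1728/0.25 = 12.691.

12.69 days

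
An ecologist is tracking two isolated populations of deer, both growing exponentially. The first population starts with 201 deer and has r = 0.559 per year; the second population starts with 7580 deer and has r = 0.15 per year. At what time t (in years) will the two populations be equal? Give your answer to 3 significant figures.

8.88 years

Set 201·e^(0.559t) = 7580·e^(0.15t).
e^((0.559 − 0.15)t) = 7580/201 → e^(0.409·t) = 37.711.
0.409·t = ln(37.711) = 3.63, so t = 3.63/0.409 = 8.8752.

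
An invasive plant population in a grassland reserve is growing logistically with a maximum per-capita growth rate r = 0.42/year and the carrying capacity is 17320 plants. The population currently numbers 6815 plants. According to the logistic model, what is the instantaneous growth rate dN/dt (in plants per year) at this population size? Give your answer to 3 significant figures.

1740 plants per year

dN/dt = rN(1 − N/K) = 0.42 × 6815 × (1 − 6815/17320).
1 − 6815/17320 = 0.60652; dN/dt = 0.42 × 6815 × 0.60652 = 1736.1.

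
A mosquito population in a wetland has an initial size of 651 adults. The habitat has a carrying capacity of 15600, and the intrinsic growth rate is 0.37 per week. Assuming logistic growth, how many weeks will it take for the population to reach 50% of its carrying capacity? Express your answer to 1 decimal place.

8.5 weeks

A = (K − N₀)/N₀ = (15600 − 651)/651 = 22.963.
Solve 15600/(1 + 22.963·e^(−0.37t)) = 7800: 1 + 22.963·e^(−0.37t) = 2, so e^(−0.37t) = 0.0435481.
−0.37·t = ln(0.0435481) = -3.1339, so t = 3.1339/0.37 = 8.47.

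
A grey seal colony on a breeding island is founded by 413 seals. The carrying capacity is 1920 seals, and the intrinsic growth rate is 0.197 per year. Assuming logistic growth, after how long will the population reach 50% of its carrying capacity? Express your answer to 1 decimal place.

A = (K − N₀)/N₀ = (1920 − 413)/413 = 3.6489.
Solve 1920/(1 + 3.6489·e^(−0.197t)) = 960: 1 + 3.6489·e^(−0.197t) = 2, so e^(−0.197t) = 0.274054.
−0.197·t = ln(0.274054) = -1.2944, so t = 1.2944/0.197 = 6.5707.

6.6 years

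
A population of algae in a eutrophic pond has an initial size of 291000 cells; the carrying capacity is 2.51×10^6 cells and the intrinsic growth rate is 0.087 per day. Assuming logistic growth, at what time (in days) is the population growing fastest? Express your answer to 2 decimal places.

23.35 days

Logistic growth is fastest at N = K/2 = 1.255×10^6.
A = (K − N₀)/N₀ = 7.6254. Set K/(1 + A·e^(−rt)) = K/2 → A·e^(−rt) = 1.
e^(−0.087t) = 1/7.6254 = 0.13114, so t = ln(7.6254)/0.087 = 2.0315/0.087 = 23.35.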